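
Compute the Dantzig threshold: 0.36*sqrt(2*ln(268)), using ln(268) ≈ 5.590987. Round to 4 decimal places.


ln(268) ≈ 5.590987.
2*ln(n) ≈ 11.181974.
sqrt(2*ln(n)) ≈ sqrt(11.181974) ≈ 3.343946.
threshold ≈ 0.36*3.343946 = 1.20382056 ≈ 1.2038.

1.2038


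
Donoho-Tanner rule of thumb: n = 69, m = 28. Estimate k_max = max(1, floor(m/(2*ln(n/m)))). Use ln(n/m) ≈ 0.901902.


n/m = 69/28.
ln(n/m) ≈ 0.901902.
2*ln(n/m) ≈ 1.803804.
m/(2*ln(n/m)) ≈ 28/1.803804 ≈ 15.5228.
floor = 15.
k_max = max(1, 15) = 15.

15


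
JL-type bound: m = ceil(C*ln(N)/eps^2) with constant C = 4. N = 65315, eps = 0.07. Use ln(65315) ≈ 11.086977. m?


ln(65315) ≈ 11.086977.
eps^2 = 0.07^2 = 0.0049.
C*ln(N)/eps^2 ≈ 4*11.086977/0.0049 ≈ 9050.5935.
m = ceil(9050.5935) = 9051.

9051


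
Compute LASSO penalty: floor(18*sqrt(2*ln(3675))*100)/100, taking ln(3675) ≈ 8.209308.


ln(3675) ≈ 8.209308.
2*ln(n) ≈ 16.418616.
sqrt(2*ln(n)) ≈ sqrt(16.418616) ≈ 4.051989.
lambda ≈ 18*4.051989 = 72.935802.
floor(lambda*100)/100 = 72.93.

72.93


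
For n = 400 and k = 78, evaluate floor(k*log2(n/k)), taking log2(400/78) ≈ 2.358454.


log2(n/k) = log2(400/78) ≈ 2.358454.
k*log2(n/k) ≈ 78*2.358454 = 183.959412.
floor(183.959412) = 183.

183


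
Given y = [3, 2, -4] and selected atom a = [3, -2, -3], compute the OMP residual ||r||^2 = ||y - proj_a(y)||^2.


a^T a = 22.
a^T y = 17.
coeff = 17/22 = 17/22.
||r||^2 = 349/22.

349/22


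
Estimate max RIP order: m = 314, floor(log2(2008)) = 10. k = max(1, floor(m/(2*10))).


floor(log2(2008)) = 10.
2*10 = 20.
m/(2*floor(log2(n))) = 314/20 ≈ 15.7.
floor = 15.
k = max(1, 15) = 15.

15


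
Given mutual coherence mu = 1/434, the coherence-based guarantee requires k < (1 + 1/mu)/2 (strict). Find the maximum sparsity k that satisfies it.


1/mu = 434.
1 + 1/mu = 435.
(1 + 1/mu)/2 = 217.5 is not an integer, so k_max = floor(217.5) = 217.

217


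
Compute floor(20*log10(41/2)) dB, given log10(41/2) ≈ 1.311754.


||x||/||e|| = 41/2.
log10(41/2) ≈ 1.311754.
20*log10(||x||/||e||) ≈ 20*1.311754 = 26.23508.
floor(26.23508) = 26.

26


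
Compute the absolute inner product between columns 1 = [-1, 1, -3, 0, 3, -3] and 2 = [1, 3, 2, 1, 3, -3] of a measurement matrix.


Inner product: -1*1 + 1*3 + -3*2 + 0*1 + 3*3 + -3*-3
Products: [-1, 3, -6, 0, 9, 9]
Sum = 14.
|dot| = 14.

14


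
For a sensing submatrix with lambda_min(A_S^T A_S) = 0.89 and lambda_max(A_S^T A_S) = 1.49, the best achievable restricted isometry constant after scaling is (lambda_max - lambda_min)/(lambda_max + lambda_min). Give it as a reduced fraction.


lambda_max - lambda_min = 1.49 - 0.89 = 0.60.
lambda_max + lambda_min = 1.49 + 0.89 = 2.38.
delta = 0.60/2.38 = 60/238 = 30/119.

30/119


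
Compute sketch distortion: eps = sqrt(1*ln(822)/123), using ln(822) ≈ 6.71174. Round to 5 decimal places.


ln(822) ≈ 6.71174.
1*ln(N)/m ≈ 1*6.71174/123 ≈ 0.05456699.
eps = sqrt(0.05456699) ≈ 0.2335958 ≈ 0.23360.

0.23360


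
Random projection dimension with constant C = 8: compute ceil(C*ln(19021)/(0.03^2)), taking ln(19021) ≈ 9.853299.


ln(19021) ≈ 9.853299.
eps^2 = 0.03^2 = 0.0009.
C*ln(N)/eps^2 ≈ 8*9.853299/0.0009 ≈ 87584.88.
m = ceil(87584.88) = 87585.

87585


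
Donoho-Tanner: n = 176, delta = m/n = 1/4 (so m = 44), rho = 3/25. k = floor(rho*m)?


m = 1/4*176 = 44.
rho = 3/25.
rho*m = 3/25*44 = 5.28.
k = floor(5.28) = 5.

5


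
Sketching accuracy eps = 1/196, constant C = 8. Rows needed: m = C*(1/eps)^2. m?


1/eps = 196.
(1/eps)^2 = 38416.
m = 8*38416 = 307328.

307328


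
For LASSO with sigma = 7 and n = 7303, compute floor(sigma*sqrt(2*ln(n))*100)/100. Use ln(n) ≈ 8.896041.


ln(7303) ≈ 8.896041.
2*ln(n) ≈ 17.792082.
sqrt(2*ln(n)) ≈ sqrt(17.792082) ≈ 4.218066.
lambda ≈ 7*4.218066 = 29.526462.
floor(lambda*100)/100 = 29.52.

29.52


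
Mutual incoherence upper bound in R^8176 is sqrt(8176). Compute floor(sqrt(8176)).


90^2 = 8100 <= 8176 < 8281 = 91^2, so 90 <= sqrt(8176) < 91.
floor(sqrt(8176)) = 90.

90


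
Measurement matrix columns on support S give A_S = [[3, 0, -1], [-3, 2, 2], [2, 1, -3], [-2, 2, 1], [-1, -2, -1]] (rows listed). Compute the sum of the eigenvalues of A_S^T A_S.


Sum of eigenvalues of A_S^T A_S = trace(A_S^T A_S) = sum of squared column norms of A_S.
A_S^T A_S diagonal: [27, 13, 16].
trace = 27 + 13 + 16 = 56.

56


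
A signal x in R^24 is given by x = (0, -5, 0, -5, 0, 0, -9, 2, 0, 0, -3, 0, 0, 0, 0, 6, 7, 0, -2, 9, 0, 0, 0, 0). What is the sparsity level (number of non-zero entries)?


Non-zero positions: [1, 3, 6, 7, 10, 15, 16, 18, 19].
Sparsity = 9.

9


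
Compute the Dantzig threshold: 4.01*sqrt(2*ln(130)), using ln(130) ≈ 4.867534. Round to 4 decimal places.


ln(130) ≈ 4.867534.
2*ln(n) ≈ 9.735068.
sqrt(2*ln(n)) ≈ sqrt(9.735068) ≈ 3.120107.
threshold ≈ 4.01*3.120107 = 12.51162907 ≈ 12.5116.

12.5116


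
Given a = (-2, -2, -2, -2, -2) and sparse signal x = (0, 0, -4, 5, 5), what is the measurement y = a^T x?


Non-zero terms: ['-2*-4', '-2*5', '-2*5']
Products: [8, -10, -10]
y = sum = -12.

-12


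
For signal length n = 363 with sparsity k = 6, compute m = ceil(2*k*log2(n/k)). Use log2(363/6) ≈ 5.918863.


log2(n/k) = log2(363/6) ≈ 5.918863.
2*k*log2(n/k) ≈ 2*6*5.918863 = 71.026356.
m = ceil(71.026356) = 72.

72


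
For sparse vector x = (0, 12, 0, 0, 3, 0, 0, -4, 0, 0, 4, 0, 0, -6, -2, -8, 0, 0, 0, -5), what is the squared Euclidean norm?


Non-zero entries: [(1, 12), (4, 3), (7, -4), (10, 4), (13, -6), (14, -2), (15, -8), (19, -5)]
Squares: [144, 9, 16, 16, 36, 4, 64, 25]
||x||_2^2 = sum = 314.

314


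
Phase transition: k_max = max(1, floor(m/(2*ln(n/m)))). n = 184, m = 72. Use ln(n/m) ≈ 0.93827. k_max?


n/m = 184/72 = 23/9.
ln(n/m) ≈ 0.93827.
2*ln(n/m) ≈ 1.87654.
m/(2*ln(n/m)) ≈ 72/1.87654 ≈ 38.3685.
floor = 38.
k_max = max(1, 38) = 38.

38


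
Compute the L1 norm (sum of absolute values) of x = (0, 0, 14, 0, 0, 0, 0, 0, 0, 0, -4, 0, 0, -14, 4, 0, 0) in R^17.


Non-zero entries: [(2, 14), (10, -4), (13, -14), (14, 4)]
Absolute values: [14, 4, 14, 4]
||x||_1 = sum = 36.

36


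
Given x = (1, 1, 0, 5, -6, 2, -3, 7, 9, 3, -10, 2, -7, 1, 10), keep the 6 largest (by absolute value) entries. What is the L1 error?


Sorted |x_i| descending: [10, 10, 9, 7, 7, 6, 5, 3, 3, 2, 2, 1, 1, 1, 0]
Keep top 6: [10, 10, 9, 7, 7, 6]
Tail entries: [5, 3, 3, 2, 2, 1, 1, 1, 0]
L1 error = sum of tail = 18.

18


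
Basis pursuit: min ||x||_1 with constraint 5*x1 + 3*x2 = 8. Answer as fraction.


Axis intercepts:
  x1 = 8/5, x2 = 0: L1 = 8/5
  x1 = 0, x2 = 8/3: L1 = 8/3
x* = (8/5, 0)
||x*||_1 = 8/5.

8/5


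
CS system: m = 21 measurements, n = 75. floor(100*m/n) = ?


100*m/n = 100*21/75 ≈ 28.0.
floor = 28.

28


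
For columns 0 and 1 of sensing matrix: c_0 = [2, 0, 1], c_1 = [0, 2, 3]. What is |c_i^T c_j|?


Inner product: 2*0 + 0*2 + 1*3
Products: [0, 0, 3]
Sum = 3.
|dot| = 3.

3


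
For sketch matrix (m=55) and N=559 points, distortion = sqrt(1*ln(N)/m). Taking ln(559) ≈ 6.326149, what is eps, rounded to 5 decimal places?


ln(559) ≈ 6.326149.
1*ln(N)/m ≈ 1*6.326149/55 ≈ 0.11502089.
eps = sqrt(0.11502089) ≈ 0.3391473 ≈ 0.33915.

0.33915


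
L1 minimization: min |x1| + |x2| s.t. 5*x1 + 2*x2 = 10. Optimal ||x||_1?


Axis intercepts:
  x1 = 2, x2 = 0: L1 = 2
  x1 = 0, x2 = 5: L1 = 5
x* = (2, 0)
||x*||_1 = 2.

2


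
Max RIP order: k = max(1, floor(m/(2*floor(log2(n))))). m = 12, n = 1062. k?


floor(log2(1062)) = 10.
2*10 = 20.
m/(2*floor(log2(n))) = 12/20 ≈ 0.6.
floor = 0.
k = max(1, 0) = 1.

1


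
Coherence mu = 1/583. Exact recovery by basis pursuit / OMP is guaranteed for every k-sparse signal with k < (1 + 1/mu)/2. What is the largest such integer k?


1/mu = 583.
1 + 1/mu = 584.
(1 + 1/mu)/2 = 292 is an integer and the inequality is strict, so k_max = 292 - 1 = 291.

291


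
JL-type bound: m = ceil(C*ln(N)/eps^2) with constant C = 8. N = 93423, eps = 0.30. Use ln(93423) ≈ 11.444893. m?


ln(93423) ≈ 11.444893.
eps^2 = 0.30^2 = 0.09.
C*ln(N)/eps^2 ≈ 8*11.444893/0.09 ≈ 1017.3238.
m = ceil(1017.3238) = 1018.

1018


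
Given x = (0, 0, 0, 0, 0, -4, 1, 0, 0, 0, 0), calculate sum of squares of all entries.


Non-zero entries: [(5, -4), (6, 1)]
Squares: [16, 1]
||x||_2^2 = sum = 17.

17


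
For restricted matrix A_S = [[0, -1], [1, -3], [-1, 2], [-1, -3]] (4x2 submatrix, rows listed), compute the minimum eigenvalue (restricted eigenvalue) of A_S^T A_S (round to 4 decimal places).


A_S^T A_S = [[3, -2], [-2, 23]].
trace = 26.
det = 65.
disc = trace^2 - 4*det = 676 - 4*65 = 416.
sqrt(416) ≈ 20.396078.
lam_min = (26 - sqrt(416))/2 ≈ (26 - 20.396078)/2 = 2.801961 ≈ 2.8020.

2.8020


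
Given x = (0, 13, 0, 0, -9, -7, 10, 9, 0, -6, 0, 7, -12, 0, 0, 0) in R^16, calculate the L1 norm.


Non-zero entries: [(1, 13), (4, -9), (5, -7), (6, 10), (7, 9), (9, -6), (11, 7), (12, -12)]
Absolute values: [13, 9, 7, 10, 9, 6, 7, 12]
||x||_1 = sum = 73.

73


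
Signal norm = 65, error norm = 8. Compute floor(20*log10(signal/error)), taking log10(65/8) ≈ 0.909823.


||x||/||e|| = 65/8.
log10(65/8) ≈ 0.909823.
20*log10(||x||/||e||) ≈ 20*0.909823 = 18.19646.
floor(18.19646) = 18.

18


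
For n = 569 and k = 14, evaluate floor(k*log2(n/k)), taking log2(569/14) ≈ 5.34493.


log2(n/k) = log2(569/14) ≈ 5.34493.
k*log2(n/k) ≈ 14*5.34493 = 74.82902.
floor(74.82902) = 74.

74


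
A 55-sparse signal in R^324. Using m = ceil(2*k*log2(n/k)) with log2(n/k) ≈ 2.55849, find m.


log2(n/k) = log2(324/55) ≈ 2.55849.
2*k*log2(n/k) ≈ 2*55*2.55849 = 281.4339.
m = ceil(281.4339) = 282.

282


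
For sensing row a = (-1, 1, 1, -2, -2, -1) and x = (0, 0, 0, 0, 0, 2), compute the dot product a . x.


Non-zero terms: ['-1*2']
Products: [-2]
y = sum = -2.

-2


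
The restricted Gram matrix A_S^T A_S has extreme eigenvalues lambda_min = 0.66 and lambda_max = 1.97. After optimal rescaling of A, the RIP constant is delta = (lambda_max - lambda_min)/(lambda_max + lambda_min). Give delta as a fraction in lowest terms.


lambda_max - lambda_min = 1.97 - 0.66 = 1.31.
lambda_max + lambda_min = 1.97 + 0.66 = 2.63.
delta = 1.31/2.63 = 131/263.

131/263


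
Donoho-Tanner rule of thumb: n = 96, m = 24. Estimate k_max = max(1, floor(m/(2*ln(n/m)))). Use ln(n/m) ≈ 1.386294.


n/m = 96/24 = 4.
ln(n/m) ≈ 1.386294.
2*ln(n/m) ≈ 2.772588.
m/(2*ln(n/m)) ≈ 24/2.772588 ≈ 8.6562.
floor = 8.
k_max = max(1, 8) = 8.

8


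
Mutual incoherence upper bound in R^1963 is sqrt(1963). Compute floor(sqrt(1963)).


44^2 = 1936 <= 1963 < 2025 = 45^2, so 44 <= sqrt(1963) < 45.
floor(sqrt(1963)) = 44.

44


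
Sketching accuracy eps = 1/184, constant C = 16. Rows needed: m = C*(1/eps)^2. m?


1/eps = 184.
(1/eps)^2 = 33856.
m = 16*33856 = 541696.

541696


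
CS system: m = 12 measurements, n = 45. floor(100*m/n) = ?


100*m/n = 100*12/45 ≈ 26.6667.
floor = 26.

26


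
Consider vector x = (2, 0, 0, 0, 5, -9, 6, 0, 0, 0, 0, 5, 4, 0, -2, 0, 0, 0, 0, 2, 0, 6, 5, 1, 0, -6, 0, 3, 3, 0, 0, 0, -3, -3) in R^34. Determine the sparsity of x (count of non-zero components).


Non-zero positions: [0, 4, 5, 6, 11, 12, 14, 19, 21, 22, 23, 25, 27, 28, 32, 33].
Sparsity = 16.

16


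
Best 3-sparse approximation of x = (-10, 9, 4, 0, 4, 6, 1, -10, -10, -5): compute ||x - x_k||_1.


Sorted |x_i| descending: [10, 10, 10, 9, 6, 5, 4, 4, 1, 0]
Keep top 3: [10, 10, 10]
Tail entries: [9, 6, 5, 4, 4, 1, 0]
L1 error = sum of tail = 29.

29


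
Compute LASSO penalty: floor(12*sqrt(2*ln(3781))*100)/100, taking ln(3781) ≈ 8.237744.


ln(3781) ≈ 8.237744.
2*ln(n) ≈ 16.475488.
sqrt(2*ln(n)) ≈ sqrt(16.475488) ≈ 4.059001.
lambda ≈ 12*4.059001 = 48.708012.
floor(lambda*100)/100 = 48.70.

48.70


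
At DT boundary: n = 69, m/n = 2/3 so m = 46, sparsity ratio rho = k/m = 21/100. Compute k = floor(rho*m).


m = 2/3*69 = 46.
rho = 21/100.
rho*m = 21/100*46 = 9.66.
k = floor(9.66) = 9.

9


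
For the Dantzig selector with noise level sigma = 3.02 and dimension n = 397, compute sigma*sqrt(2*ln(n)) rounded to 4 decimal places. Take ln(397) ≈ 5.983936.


ln(397) ≈ 5.983936.
2*ln(n) ≈ 11.967872.
sqrt(2*ln(n)) ≈ sqrt(11.967872) ≈ 3.459461.
threshold ≈ 3.02*3.459461 = 10.44757222 ≈ 10.4476.

10.4476


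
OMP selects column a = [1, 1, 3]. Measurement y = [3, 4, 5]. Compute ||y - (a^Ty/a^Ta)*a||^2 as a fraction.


a^T a = 11.
a^T y = 22.
coeff = 22/11 = 2.
||r||^2 = 6.

6


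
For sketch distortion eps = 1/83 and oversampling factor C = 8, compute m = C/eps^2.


1/eps = 83.
(1/eps)^2 = 6889.
m = 8*6889 = 55112.

55112


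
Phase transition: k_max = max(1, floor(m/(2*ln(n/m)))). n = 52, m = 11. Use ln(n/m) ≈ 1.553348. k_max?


n/m = 52/11.
ln(n/m) ≈ 1.553348.
2*ln(n/m) ≈ 3.106696.
m/(2*ln(n/m)) ≈ 11/3.106696 ≈ 3.5407.
floor = 3.
k_max = max(1, 3) = 3.

3


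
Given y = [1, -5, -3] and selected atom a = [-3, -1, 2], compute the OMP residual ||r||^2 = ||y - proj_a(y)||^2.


a^T a = 14.
a^T y = -4.
coeff = -4/14 = -2/7.
||r||^2 = 237/7.

237/7


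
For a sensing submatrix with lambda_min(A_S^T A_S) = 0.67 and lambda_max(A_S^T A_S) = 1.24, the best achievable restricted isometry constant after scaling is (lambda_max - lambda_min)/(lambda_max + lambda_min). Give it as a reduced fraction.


lambda_max - lambda_min = 1.24 - 0.67 = 0.57.
lambda_max + lambda_min = 1.24 + 0.67 = 1.91.
delta = 0.57/1.91 = 57/191.

57/191


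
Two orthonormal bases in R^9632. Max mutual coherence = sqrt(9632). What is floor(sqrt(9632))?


98^2 = 9604 <= 9632 < 9801 = 99^2, so 98 <= sqrt(9632) < 99.
floor(sqrt(9632)) = 98.

98


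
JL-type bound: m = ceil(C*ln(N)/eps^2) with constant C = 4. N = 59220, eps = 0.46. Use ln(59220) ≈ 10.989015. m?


ln(59220) ≈ 10.989015.
eps^2 = 0.46^2 = 0.2116.
C*ln(N)/eps^2 ≈ 4*10.989015/0.2116 ≈ 207.7319.
m = ceil(207.7319) = 208.

208


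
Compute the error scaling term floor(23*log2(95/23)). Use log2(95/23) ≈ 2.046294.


log2(n/k) = log2(95/23) ≈ 2.046294.
k*log2(n/k) ≈ 23*2.046294 = 47.064762.
floor(47.064762) = 47.

47


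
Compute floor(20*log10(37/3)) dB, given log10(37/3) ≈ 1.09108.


||x||/||e|| = 37/3.
log10(37/3) ≈ 1.09108.
20*log10(||x||/||e||) ≈ 20*1.09108 = 21.8216.
floor(21.8216) = 21.

21


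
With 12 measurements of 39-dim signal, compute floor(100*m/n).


100*m/n = 100*12/39 ≈ 30.7692.
floor = 30.

30


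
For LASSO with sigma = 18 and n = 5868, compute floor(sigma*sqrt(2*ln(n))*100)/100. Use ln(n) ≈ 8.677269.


ln(5868) ≈ 8.677269.
2*ln(n) ≈ 17.354538.
sqrt(2*ln(n)) ≈ sqrt(17.354538) ≈ 4.165878.
lambda ≈ 18*4.165878 = 74.985804.
floor(lambda*100)/100 = 74.98.

74.98


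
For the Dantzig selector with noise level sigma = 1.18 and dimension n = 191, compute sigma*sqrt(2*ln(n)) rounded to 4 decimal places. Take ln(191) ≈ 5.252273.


ln(191) ≈ 5.252273.
2*ln(n) ≈ 10.504546.
sqrt(2*ln(n)) ≈ sqrt(10.504546) ≈ 3.241072.
threshold ≈ 1.18*3.241072 = 3.82446496 ≈ 3.8245.

3.8245


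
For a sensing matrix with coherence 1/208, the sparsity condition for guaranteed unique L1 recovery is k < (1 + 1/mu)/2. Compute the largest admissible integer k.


1/mu = 208.
1 + 1/mu = 209.
(1 + 1/mu)/2 = 104.5 is not an integer, so k_max = floor(104.5) = 104.

104


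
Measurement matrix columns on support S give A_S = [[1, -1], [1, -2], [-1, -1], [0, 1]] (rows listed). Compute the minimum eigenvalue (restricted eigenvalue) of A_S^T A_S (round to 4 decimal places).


A_S^T A_S = [[3, -2], [-2, 7]].
trace = 10.
det = 17.
disc = trace^2 - 4*det = 100 - 4*17 = 32.
sqrt(32) ≈ 5.656854.
lam_min = (10 - sqrt(32))/2 ≈ (10 - 5.656854)/2 = 2.171573 ≈ 2.1716.

2.1716


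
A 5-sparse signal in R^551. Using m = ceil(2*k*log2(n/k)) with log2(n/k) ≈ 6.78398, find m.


log2(n/k) = log2(551/5) ≈ 6.78398.
2*k*log2(n/k) ≈ 2*5*6.78398 = 67.8398.
m = ceil(67.8398) = 68.

68


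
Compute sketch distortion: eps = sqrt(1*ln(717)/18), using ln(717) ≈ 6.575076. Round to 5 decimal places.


ln(717) ≈ 6.575076.
1*ln(N)/m ≈ 1*6.575076/18 ≈ 0.365282.
eps = sqrt(0.365282) ≈ 0.6043856 ≈ 0.60439.

0.60439


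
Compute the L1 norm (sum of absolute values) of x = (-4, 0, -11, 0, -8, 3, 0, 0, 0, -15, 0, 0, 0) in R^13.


Non-zero entries: [(0, -4), (2, -11), (4, -8), (5, 3), (9, -15)]
Absolute values: [4, 11, 8, 3, 15]
||x||_1 = sum = 41.

41


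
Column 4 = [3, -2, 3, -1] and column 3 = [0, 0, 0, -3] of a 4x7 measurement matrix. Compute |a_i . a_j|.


Inner product: 3*0 + -2*0 + 3*0 + -1*-3
Products: [0, 0, 0, 3]
Sum = 3.
|dot| = 3.

3


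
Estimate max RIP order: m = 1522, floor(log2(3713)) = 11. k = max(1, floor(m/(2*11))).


floor(log2(3713)) = 11.
2*11 = 22.
m/(2*floor(log2(n))) = 1522/22 ≈ 69.1818.
floor = 69.
k = max(1, 69) = 69.

69


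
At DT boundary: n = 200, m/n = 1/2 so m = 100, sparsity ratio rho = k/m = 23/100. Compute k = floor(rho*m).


m = 1/2*200 = 100.
rho = 23/100.
rho*m = 23/100*100 = 23.
k = floor(23) = 23.

23


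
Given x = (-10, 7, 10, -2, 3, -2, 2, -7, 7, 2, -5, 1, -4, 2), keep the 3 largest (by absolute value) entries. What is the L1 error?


Sorted |x_i| descending: [10, 10, 7, 7, 7, 5, 4, 3, 2, 2, 2, 2, 2, 1]
Keep top 3: [10, 10, 7]
Tail entries: [7, 7, 5, 4, 3, 2, 2, 2, 2, 2, 1]
L1 error = sum of tail = 37.

37


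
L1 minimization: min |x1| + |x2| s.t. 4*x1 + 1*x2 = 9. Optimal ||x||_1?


Axis intercepts:
  x1 = 9/4, x2 = 0: L1 = 9/4
  x1 = 0, x2 = 9: L1 = 9
x* = (9/4, 0)
||x*||_1 = 9/4.

9/4


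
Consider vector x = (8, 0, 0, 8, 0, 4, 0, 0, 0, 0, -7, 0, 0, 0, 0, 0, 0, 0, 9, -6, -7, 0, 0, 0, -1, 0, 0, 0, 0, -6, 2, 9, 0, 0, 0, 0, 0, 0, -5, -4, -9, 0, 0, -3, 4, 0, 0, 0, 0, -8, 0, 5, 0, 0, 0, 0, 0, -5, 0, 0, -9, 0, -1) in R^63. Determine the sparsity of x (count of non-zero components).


Non-zero positions: [0, 3, 5, 10, 18, 19, 20, 24, 29, 30, 31, 38, 39, 40, 43, 44, 49, 51, 57, 60, 62].
Sparsity = 21.

21


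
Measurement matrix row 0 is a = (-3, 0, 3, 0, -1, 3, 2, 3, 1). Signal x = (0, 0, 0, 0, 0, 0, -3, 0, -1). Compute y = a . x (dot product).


Non-zero terms: ['2*-3', '1*-1']
Products: [-6, -1]
y = sum = -7.

-7


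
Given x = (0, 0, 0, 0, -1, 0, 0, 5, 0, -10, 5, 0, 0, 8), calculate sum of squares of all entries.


Non-zero entries: [(4, -1), (7, 5), (9, -10), (10, 5), (13, 8)]
Squares: [1, 25, 100, 25, 64]
||x||_2^2 = sum = 215.

215


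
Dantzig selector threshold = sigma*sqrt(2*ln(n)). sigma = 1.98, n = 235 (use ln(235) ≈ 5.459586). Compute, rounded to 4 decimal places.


ln(235) ≈ 5.459586.
2*ln(n) ≈ 10.919172.
sqrt(2*ln(n)) ≈ sqrt(10.919172) ≈ 3.304417.
threshold ≈ 1.98*3.304417 = 6.54274566 ≈ 6.5427.

6.5427


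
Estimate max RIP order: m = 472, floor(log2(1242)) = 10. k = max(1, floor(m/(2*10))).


floor(log2(1242)) = 10.
2*10 = 20.
m/(2*floor(log2(n))) = 472/20 ≈ 23.6.
floor = 23.
k = max(1, 23) = 23.

23


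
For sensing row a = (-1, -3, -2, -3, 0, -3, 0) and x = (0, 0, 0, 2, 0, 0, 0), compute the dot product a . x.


Non-zero terms: ['-3*2']
Products: [-6]
y = sum = -6.

-6


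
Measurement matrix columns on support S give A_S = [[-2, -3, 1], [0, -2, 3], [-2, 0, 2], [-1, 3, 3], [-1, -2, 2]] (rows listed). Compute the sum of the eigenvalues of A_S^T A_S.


Sum of eigenvalues of A_S^T A_S = trace(A_S^T A_S) = sum of squared column norms of A_S.
A_S^T A_S diagonal: [10, 26, 27].
trace = 10 + 26 + 27 = 63.

63


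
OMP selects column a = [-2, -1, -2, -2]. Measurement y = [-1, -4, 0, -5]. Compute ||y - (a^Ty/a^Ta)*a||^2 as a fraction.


a^T a = 13.
a^T y = 16.
coeff = 16/13 = 16/13.
||r||^2 = 290/13.

290/13


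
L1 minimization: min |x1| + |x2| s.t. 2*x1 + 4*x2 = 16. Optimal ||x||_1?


Axis intercepts:
  x1 = 8, x2 = 0: L1 = 8
  x1 = 0, x2 = 4: L1 = 4
x* = (0, 4)
||x*||_1 = 4.

4


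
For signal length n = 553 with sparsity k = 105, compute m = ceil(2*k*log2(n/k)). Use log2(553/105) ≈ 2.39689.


log2(n/k) = log2(553/105) ≈ 2.39689.
2*k*log2(n/k) ≈ 2*105*2.39689 = 503.3469.
m = ceil(503.3469) = 504.

504


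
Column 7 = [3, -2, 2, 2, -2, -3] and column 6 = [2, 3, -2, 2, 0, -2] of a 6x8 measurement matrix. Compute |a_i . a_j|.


Inner product: 3*2 + -2*3 + 2*-2 + 2*2 + -2*0 + -3*-2
Products: [6, -6, -4, 4, 0, 6]
Sum = 6.
|dot| = 6.

6


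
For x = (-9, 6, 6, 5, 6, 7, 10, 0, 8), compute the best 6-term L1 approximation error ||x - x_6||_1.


Sorted |x_i| descending: [10, 9, 8, 7, 6, 6, 6, 5, 0]
Keep top 6: [10, 9, 8, 7, 6, 6]
Tail entries: [6, 5, 0]
L1 error = sum of tail = 11.

11


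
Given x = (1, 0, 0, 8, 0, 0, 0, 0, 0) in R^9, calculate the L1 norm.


Non-zero entries: [(0, 1), (3, 8)]
Absolute values: [1, 8]
||x||_1 = sum = 9.

9


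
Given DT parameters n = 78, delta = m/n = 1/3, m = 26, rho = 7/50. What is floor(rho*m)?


m = 1/3*78 = 26.
rho = 7/50.
rho*m = 7/50*26 = 3.64.
k = floor(3.64) = 3.

3


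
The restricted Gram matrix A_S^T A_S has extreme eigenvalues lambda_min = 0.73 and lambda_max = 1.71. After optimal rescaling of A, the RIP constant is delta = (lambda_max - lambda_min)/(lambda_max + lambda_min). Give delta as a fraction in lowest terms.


lambda_max - lambda_min = 1.71 - 0.73 = 0.98.
lambda_max + lambda_min = 1.71 + 0.73 = 2.44.
delta = 0.98/2.44 = 98/244 = 49/122.

49/122


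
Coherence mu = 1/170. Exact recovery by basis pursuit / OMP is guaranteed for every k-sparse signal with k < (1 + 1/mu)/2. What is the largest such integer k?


1/mu = 170.
1 + 1/mu = 171.
(1 + 1/mu)/2 = 85.5 is not an integer, so k_max = floor(85.5) = 85.

85


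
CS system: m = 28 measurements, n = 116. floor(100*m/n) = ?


100*m/n = 100*28/116 ≈ 24.1379.
floor = 24.

24


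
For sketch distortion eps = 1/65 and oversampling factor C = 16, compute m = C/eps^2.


1/eps = 65.
(1/eps)^2 = 4225.
m = 16*4225 = 67600.

67600


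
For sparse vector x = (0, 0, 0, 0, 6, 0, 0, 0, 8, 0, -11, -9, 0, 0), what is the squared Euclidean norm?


Non-zero entries: [(4, 6), (8, 8), (10, -11), (11, -9)]
Squares: [36, 64, 121, 81]
||x||_2^2 = sum = 302.

302


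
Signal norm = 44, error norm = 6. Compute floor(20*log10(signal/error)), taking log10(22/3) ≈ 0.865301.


||x||/||e|| = 44/6 = 22/3.
log10(22/3) ≈ 0.865301.
20*log10(||x||/||e||) ≈ 20*0.865301 = 17.30602.
floor(17.30602) = 17.

17


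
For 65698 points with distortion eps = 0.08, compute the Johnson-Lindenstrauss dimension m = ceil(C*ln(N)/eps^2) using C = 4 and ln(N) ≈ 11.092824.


ln(65698) ≈ 11.092824.
eps^2 = 0.08^2 = 0.0064.
C*ln(N)/eps^2 ≈ 4*11.092824/0.0064 ≈ 6933.015.
m = ceil(6933.015) = 6934.

6934


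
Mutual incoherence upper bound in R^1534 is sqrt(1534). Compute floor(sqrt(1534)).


39^2 = 1521 <= 1534 < 1600 = 40^2, so 39 <= sqrt(1534) < 40.
floor(sqrt(1534)) = 39.

39


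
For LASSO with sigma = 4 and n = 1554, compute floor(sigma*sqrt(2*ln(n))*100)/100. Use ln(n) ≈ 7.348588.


ln(1554) ≈ 7.348588.
2*ln(n) ≈ 14.697176.
sqrt(2*ln(n)) ≈ sqrt(14.697176) ≈ 3.83369.
lambda ≈ 4*3.83369 = 15.33476.
floor(lambda*100)/100 = 15.33.

15.33


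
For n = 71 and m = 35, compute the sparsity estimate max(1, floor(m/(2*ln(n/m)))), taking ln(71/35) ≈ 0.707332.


n/m = 71/35.
ln(n/m) ≈ 0.707332.
2*ln(n/m) ≈ 1.414664.
m/(2*ln(n/m)) ≈ 35/1.414664 ≈ 24.7409.
floor = 24.
k_max = max(1, 24) = 24.

24


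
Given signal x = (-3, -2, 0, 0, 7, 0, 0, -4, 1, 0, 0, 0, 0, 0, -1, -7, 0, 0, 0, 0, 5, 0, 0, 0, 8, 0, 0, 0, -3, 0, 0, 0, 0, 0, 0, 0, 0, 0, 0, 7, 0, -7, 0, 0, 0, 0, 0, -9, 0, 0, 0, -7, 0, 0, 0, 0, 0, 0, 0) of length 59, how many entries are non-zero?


Non-zero positions: [0, 1, 4, 7, 8, 14, 15, 20, 24, 28, 39, 41, 47, 51].
Sparsity = 14.

14


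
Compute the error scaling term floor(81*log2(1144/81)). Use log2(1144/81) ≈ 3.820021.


log2(n/k) = log2(1144/81) ≈ 3.820021.
k*log2(n/k) ≈ 81*3.820021 = 309.421701.
floor(309.421701) = 309.

309


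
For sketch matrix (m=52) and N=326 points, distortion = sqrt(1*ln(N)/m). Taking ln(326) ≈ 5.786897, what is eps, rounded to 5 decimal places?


ln(326) ≈ 5.786897.
1*ln(N)/m ≈ 1*5.786897/52 ≈ 0.11128648.
eps = sqrt(0.11128648) ≈ 0.3335963 ≈ 0.33360.

0.33360


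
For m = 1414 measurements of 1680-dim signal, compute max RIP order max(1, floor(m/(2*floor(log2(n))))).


floor(log2(1680)) = 10.
2*10 = 20.
m/(2*floor(log2(n))) = 1414/20 ≈ 70.7.
floor = 70.
k = max(1, 70) = 70.

70


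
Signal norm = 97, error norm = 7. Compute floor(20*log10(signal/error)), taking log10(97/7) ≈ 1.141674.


||x||/||e|| = 97/7.
log10(97/7) ≈ 1.141674.
20*log10(||x||/||e||) ≈ 20*1.141674 = 22.83348.
floor(22.83348) = 22.

22


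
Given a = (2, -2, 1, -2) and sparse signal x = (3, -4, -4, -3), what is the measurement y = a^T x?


Non-zero terms: ['2*3', '-2*-4', '1*-4', '-2*-3']
Products: [6, 8, -4, 6]
y = sum = 16.

16


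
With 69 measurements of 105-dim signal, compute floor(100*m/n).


100*m/n = 100*69/105 ≈ 65.7143.
floor = 65.

65


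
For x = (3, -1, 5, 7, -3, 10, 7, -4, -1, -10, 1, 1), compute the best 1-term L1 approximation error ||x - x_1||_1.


Sorted |x_i| descending: [10, 10, 7, 7, 5, 4, 3, 3, 1, 1, 1, 1]
Keep top 1: [10]
Tail entries: [10, 7, 7, 5, 4, 3, 3, 1, 1, 1, 1]
L1 error = sum of tail = 43.

43


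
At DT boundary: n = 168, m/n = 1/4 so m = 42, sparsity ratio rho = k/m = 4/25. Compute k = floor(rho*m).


m = 1/4*168 = 42.
rho = 4/25.
rho*m = 4/25*42 = 6.72.
k = floor(6.72) = 6.

6


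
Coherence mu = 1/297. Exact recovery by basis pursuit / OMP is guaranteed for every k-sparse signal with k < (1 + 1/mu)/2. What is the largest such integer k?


1/mu = 297.
1 + 1/mu = 298.
(1 + 1/mu)/2 = 149 is an integer and the inequality is strict, so k_max = 149 - 1 = 148.

148


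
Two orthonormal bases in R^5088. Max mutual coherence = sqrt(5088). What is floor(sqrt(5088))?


71^2 = 5041 <= 5088 < 5184 = 72^2, so 71 <= sqrt(5088) < 72.
floor(sqrt(5088)) = 71.

71


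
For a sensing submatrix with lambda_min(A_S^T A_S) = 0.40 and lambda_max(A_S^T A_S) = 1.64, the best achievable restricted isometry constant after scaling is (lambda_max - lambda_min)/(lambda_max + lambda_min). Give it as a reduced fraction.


lambda_max - lambda_min = 1.64 - 0.40 = 1.24.
lambda_max + lambda_min = 1.64 + 0.40 = 2.04.
delta = 1.24/2.04 = 124/204 = 31/51.

31/51


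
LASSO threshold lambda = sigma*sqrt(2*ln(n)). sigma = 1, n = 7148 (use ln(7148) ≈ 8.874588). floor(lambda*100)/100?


ln(7148) ≈ 8.874588.
2*ln(n) ≈ 17.749176.
sqrt(2*ln(n)) ≈ sqrt(17.749176) ≈ 4.212977.
lambda ≈ 1*4.212977 = 4.212977.
floor(lambda*100)/100 = 4.21.

4.21


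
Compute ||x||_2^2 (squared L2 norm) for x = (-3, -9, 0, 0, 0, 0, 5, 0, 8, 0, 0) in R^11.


Non-zero entries: [(0, -3), (1, -9), (6, 5), (8, 8)]
Squares: [9, 81, 25, 64]
||x||_2^2 = sum = 179.

179


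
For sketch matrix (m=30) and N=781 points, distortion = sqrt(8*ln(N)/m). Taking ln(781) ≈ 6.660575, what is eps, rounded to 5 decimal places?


ln(781) ≈ 6.660575.
8*ln(N)/m ≈ 8*6.660575/30 ≈ 1.77615333.
eps = sqrt(1.77615333) ≈ 1.332724 ≈ 1.33272.

1.33272


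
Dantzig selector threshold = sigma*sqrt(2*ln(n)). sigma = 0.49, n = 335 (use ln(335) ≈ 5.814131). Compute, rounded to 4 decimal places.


ln(335) ≈ 5.814131.
2*ln(n) ≈ 11.628262.
sqrt(2*ln(n)) ≈ sqrt(11.628262) ≈ 3.410024.
threshold ≈ 0.49*3.410024 = 1.67091176 ≈ 1.6709.

1.6709


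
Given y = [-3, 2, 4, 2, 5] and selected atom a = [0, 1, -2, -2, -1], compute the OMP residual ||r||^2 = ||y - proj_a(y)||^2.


a^T a = 10.
a^T y = -15.
coeff = -15/10 = -3/2.
||r||^2 = 71/2.

71/2


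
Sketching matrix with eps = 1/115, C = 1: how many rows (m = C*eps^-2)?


1/eps = 115.
(1/eps)^2 = 13225.
m = 1*13225 = 13225.

13225


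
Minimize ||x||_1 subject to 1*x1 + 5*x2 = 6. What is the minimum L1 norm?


Axis intercepts:
  x1 = 6, x2 = 0: L1 = 6
  x1 = 0, x2 = 6/5: L1 = 6/5
x* = (0, 6/5)
||x*||_1 = 6/5.

6/5


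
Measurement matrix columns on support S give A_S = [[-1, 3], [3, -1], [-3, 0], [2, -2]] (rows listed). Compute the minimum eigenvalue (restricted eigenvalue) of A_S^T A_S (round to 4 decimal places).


A_S^T A_S = [[23, -10], [-10, 14]].
trace = 37.
det = 222.
disc = trace^2 - 4*det = 1369 - 4*222 = 481.
sqrt(481) ≈ 21.931712.
lam_min = (37 - sqrt(481))/2 ≈ (37 - 21.931712)/2 = 7.534144 ≈ 7.5341.

7.5341


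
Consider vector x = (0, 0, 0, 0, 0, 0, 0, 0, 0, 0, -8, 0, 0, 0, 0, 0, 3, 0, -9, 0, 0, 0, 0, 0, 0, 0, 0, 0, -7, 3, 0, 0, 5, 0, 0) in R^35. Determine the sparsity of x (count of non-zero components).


Non-zero positions: [10, 16, 18, 28, 29, 32].
Sparsity = 6.

6


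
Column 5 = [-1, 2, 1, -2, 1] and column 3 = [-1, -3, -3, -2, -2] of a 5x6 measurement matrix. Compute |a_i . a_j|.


Inner product: -1*-1 + 2*-3 + 1*-3 + -2*-2 + 1*-2
Products: [1, -6, -3, 4, -2]
Sum = -6.
|dot| = 6.

6


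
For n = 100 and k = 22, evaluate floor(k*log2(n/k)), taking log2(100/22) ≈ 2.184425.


log2(n/k) = log2(100/22) ≈ 2.184425.
k*log2(n/k) ≈ 22*2.184425 = 48.05735.
floor(48.05735) = 48.

48


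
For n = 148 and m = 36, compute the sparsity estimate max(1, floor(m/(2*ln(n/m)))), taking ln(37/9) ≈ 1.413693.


n/m = 148/36 = 37/9.
ln(n/m) ≈ 1.413693.
2*ln(n/m) ≈ 2.827386.
m/(2*ln(n/m)) ≈ 36/2.827386 ≈ 12.7326.
floor = 12.
k_max = max(1, 12) = 12.

12


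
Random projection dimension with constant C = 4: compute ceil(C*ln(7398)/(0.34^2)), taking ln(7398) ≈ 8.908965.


ln(7398) ≈ 8.908965.
eps^2 = 0.34^2 = 0.1156.
C*ln(N)/eps^2 ≈ 4*8.908965/0.1156 ≈ 308.2687.
m = ceil(308.2687) = 309.

309


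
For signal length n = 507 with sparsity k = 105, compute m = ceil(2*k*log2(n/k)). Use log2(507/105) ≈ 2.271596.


log2(n/k) = log2(507/105) ≈ 2.271596.
2*k*log2(n/k) ≈ 2*105*2.271596 = 477.03516.
m = ceil(477.03516) = 478.

478


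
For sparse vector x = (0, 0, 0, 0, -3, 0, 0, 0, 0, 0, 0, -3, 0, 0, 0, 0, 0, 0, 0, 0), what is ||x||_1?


Non-zero entries: [(4, -3), (11, -3)]
Absolute values: [3, 3]
||x||_1 = sum = 6.

6


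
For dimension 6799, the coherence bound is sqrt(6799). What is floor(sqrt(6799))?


82^2 = 6724 <= 6799 < 6889 = 83^2, so 82 <= sqrt(6799) < 83.
floor(sqrt(6799)) = 82.

82


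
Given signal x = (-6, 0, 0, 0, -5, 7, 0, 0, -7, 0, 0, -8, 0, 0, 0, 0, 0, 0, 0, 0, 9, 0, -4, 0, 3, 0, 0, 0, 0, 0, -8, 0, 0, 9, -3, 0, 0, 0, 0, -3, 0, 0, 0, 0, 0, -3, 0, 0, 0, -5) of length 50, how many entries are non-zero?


Non-zero positions: [0, 4, 5, 8, 11, 20, 22, 24, 30, 33, 34, 39, 45, 49].
Sparsity = 14.

14


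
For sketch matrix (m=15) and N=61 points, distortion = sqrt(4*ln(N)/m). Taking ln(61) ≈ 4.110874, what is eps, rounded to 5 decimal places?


ln(61) ≈ 4.110874.
4*ln(N)/m ≈ 4*4.110874/15 ≈ 1.09623307.
eps = sqrt(1.09623307) ≈ 1.0470115 ≈ 1.04701.

1.04701


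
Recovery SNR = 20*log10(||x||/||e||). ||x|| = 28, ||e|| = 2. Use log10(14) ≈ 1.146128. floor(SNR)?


||x||/||e|| = 28/2 = 14.
log10(14) ≈ 1.146128.
20*log10(||x||/||e||) ≈ 20*1.146128 = 22.92256.
floor(22.92256) = 22.

22


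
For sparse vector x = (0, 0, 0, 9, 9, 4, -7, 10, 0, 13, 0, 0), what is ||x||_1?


Non-zero entries: [(3, 9), (4, 9), (5, 4), (6, -7), (7, 10), (9, 13)]
Absolute values: [9, 9, 4, 7, 10, 13]
||x||_1 = sum = 52.

52


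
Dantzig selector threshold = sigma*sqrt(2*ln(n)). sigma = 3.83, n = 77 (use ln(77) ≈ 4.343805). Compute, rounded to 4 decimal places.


ln(77) ≈ 4.343805.
2*ln(n) ≈ 8.68761.
sqrt(2*ln(n)) ≈ sqrt(8.68761) ≈ 2.947475.
threshold ≈ 3.83*2.947475 = 11.28882925 ≈ 11.2888.

11.2888


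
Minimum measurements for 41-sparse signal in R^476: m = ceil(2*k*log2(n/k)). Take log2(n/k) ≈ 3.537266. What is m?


log2(n/k) = log2(476/41) ≈ 3.537266.
2*k*log2(n/k) ≈ 2*41*3.537266 = 290.055812.
m = ceil(290.055812) = 291.

291


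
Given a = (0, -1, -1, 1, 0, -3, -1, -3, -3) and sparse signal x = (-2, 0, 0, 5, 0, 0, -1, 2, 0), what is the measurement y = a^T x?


Non-zero terms: ['0*-2', '1*5', '-1*-1', '-3*2']
Products: [0, 5, 1, -6]
y = sum = 0.

0


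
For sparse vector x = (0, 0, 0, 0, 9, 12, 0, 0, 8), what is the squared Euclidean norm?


Non-zero entries: [(4, 9), (5, 12), (8, 8)]
Squares: [81, 144, 64]
||x||_2^2 = sum = 289.

289


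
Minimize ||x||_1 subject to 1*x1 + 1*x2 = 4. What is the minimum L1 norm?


Axis intercepts:
  x1 = 4, x2 = 0: L1 = 4
  x1 = 0, x2 = 4: L1 = 4
x* = (4, 0)
||x*||_1 = 4.

4


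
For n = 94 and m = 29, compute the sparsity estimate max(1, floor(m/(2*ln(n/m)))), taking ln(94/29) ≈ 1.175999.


n/m = 94/29.
ln(n/m) ≈ 1.175999.
2*ln(n/m) ≈ 2.351998.
m/(2*ln(n/m)) ≈ 29/2.351998 ≈ 12.3299.
floor = 12.
k_max = max(1, 12) = 12.

12


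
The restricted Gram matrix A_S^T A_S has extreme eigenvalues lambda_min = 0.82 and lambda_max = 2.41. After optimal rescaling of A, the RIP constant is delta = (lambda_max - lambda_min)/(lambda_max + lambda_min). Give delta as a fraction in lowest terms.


lambda_max - lambda_min = 2.41 - 0.82 = 1.59.
lambda_max + lambda_min = 2.41 + 0.82 = 3.23.
delta = 1.59/3.23 = 159/323.

159/323


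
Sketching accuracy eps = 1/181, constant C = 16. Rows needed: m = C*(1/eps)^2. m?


1/eps = 181.
(1/eps)^2 = 32761.
m = 16*32761 = 524176.

524176


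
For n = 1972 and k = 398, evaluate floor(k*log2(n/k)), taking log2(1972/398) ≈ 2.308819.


log2(n/k) = log2(1972/398) ≈ 2.308819.
k*log2(n/k) ≈ 398*2.308819 = 918.909962.
floor(918.909962) = 918.

918


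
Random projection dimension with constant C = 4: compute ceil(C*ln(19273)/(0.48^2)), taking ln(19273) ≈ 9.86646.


ln(19273) ≈ 9.86646.
eps^2 = 0.48^2 = 0.2304.
C*ln(N)/eps^2 ≈ 4*9.86646/0.2304 ≈ 171.2927.
m = ceil(171.2927) = 172.

172


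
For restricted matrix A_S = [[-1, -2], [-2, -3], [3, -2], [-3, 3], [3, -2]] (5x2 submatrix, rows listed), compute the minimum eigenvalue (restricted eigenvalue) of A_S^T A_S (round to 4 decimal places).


A_S^T A_S = [[32, -13], [-13, 30]].
trace = 62.
det = 791.
disc = trace^2 - 4*det = 3844 - 4*791 = 680.
sqrt(680) ≈ 26.076810.
lam_min = (62 - sqrt(680))/2 ≈ (62 - 26.076810)/2 = 17.961595 ≈ 17.9616.

17.9616


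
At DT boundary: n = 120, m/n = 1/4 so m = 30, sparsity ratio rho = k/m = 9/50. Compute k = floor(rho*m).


m = 1/4*120 = 30.
rho = 9/50.
rho*m = 9/50*30 = 5.4.
k = floor(5.4) = 5.

5


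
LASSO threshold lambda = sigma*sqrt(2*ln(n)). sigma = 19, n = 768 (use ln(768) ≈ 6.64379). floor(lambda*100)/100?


ln(768) ≈ 6.64379.
2*ln(n) ≈ 13.28758.
sqrt(2*ln(n)) ≈ sqrt(13.28758) ≈ 3.645213.
lambda ≈ 19*3.645213 = 69.259047.
floor(lambda*100)/100 = 69.25.

69.25


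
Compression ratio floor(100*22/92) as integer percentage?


100*m/n = 100*22/92 ≈ 23.913.
floor = 23.

23


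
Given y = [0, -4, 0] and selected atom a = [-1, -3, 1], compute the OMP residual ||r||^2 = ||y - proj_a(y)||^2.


a^T a = 11.
a^T y = 12.
coeff = 12/11 = 12/11.
||r||^2 = 32/11.

32/11


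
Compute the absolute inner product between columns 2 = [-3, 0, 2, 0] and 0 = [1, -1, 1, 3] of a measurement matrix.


Inner product: -3*1 + 0*-1 + 2*1 + 0*3
Products: [-3, 0, 2, 0]
Sum = -1.
|dot| = 1.

1


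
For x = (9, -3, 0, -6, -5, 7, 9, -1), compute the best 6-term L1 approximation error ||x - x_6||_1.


Sorted |x_i| descending: [9, 9, 7, 6, 5, 3, 1, 0]
Keep top 6: [9, 9, 7, 6, 5, 3]
Tail entries: [1, 0]
L1 error = sum of tail = 1.

1


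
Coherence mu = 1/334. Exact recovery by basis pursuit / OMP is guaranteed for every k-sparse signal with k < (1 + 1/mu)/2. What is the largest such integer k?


1/mu = 334.
1 + 1/mu = 335.
(1 + 1/mu)/2 = 167.5 is not an integer, so k_max = floor(167.5) = 167.

167


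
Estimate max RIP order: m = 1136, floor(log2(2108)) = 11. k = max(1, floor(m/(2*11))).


floor(log2(2108)) = 11.
2*11 = 22.
m/(2*floor(log2(n))) = 1136/22 ≈ 51.6364.
floor = 51.
k = max(1, 51) = 51.

51


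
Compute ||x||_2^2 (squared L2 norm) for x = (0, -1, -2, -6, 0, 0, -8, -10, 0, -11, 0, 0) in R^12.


Non-zero entries: [(1, -1), (2, -2), (3, -6), (6, -8), (7, -10), (9, -11)]
Squares: [1, 4, 36, 64, 100, 121]
||x||_2^2 = sum = 326.

326


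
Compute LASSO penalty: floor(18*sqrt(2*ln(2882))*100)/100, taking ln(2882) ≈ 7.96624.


ln(2882) ≈ 7.96624.
2*ln(n) ≈ 15.93248.
sqrt(2*ln(n)) ≈ sqrt(15.93248) ≈ 3.991551.
lambda ≈ 18*3.991551 = 71.847918.
floor(lambda*100)/100 = 71.84.

71.84


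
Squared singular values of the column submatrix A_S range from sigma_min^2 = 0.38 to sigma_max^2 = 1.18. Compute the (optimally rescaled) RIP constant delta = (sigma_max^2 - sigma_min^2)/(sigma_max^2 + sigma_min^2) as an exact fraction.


lambda_max - lambda_min = 1.18 - 0.38 = 0.80.
lambda_max + lambda_min = 1.18 + 0.38 = 1.56.
delta = 0.80/1.56 = 80/156 = 20/39.

20/39


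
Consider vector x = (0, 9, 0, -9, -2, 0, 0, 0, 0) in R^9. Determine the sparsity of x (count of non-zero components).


Non-zero positions: [1, 3, 4].
Sparsity = 3.

3


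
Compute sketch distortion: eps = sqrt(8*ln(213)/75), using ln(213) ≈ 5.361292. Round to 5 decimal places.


ln(213) ≈ 5.361292.
8*ln(N)/m ≈ 8*5.361292/75 ≈ 0.57187115.
eps = sqrt(0.57187115) ≈ 0.7562216 ≈ 0.75622.

0.75622


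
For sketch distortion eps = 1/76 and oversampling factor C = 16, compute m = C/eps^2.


1/eps = 76.
(1/eps)^2 = 5776.
m = 16*5776 = 92416.

92416


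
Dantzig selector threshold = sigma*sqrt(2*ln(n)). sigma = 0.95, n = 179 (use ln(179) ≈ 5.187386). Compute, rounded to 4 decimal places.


ln(179) ≈ 5.187386.
2*ln(n) ≈ 10.374772.
sqrt(2*ln(n)) ≈ sqrt(10.374772) ≈ 3.220989.
threshold ≈ 0.95*3.220989 = 3.05993955 ≈ 3.0599.

3.0599


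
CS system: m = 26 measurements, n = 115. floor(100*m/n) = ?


100*m/n = 100*26/115 ≈ 22.6087.
floor = 22.

22


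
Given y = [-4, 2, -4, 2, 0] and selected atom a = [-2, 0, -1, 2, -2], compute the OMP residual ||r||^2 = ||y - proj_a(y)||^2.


a^T a = 13.
a^T y = 16.
coeff = 16/13 = 16/13.
||r||^2 = 264/13.

264/13


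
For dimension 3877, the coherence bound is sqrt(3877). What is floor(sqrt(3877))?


62^2 = 3844 <= 3877 < 3969 = 63^2, so 62 <= sqrt(3877) < 63.
floor(sqrt(3877)) = 62.

62


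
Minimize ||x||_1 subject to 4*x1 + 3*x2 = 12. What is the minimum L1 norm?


Axis intercepts:
  x1 = 3, x2 = 0: L1 = 3
  x1 = 0, x2 = 4: L1 = 4
x* = (3, 0)
||x*||_1 = 3.

3


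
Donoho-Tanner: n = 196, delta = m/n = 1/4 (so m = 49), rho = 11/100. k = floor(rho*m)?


m = 1/4*196 = 49.
rho = 11/100.
rho*m = 11/100*49 = 5.39.
k = floor(5.39) = 5.

5


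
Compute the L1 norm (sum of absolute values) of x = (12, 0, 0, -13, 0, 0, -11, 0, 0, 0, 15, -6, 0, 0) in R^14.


Non-zero entries: [(0, 12), (3, -13), (6, -11), (10, 15), (11, -6)]
Absolute values: [12, 13, 11, 15, 6]
||x||_1 = sum = 57.

57


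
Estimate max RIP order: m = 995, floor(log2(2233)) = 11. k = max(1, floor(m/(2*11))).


floor(log2(2233)) = 11.
2*11 = 22.
m/(2*floor(log2(n))) = 995/22 ≈ 45.2273.
floor = 45.
k = max(1, 45) = 45.

45


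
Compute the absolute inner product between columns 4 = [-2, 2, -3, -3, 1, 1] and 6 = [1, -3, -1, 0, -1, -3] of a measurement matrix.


Inner product: -2*1 + 2*-3 + -3*-1 + -3*0 + 1*-1 + 1*-3
Products: [-2, -6, 3, 0, -1, -3]
Sum = -9.
|dot| = 9.

9


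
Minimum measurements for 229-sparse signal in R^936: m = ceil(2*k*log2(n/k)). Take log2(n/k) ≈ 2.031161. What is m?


log2(n/k) = log2(936/229) ≈ 2.031161.
2*k*log2(n/k) ≈ 2*229*2.031161 = 930.271738.
m = ceil(930.271738) = 931.

931
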